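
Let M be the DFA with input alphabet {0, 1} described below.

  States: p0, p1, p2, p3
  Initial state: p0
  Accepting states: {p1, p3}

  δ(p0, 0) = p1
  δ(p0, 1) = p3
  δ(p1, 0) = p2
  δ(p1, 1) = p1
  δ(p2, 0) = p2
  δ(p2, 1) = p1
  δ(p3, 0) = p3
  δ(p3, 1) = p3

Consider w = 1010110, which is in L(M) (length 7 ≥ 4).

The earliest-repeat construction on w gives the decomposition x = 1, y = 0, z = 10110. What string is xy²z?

xy^2z = 1·0·0·10110 = 10010110.
Reading y = 0 takes M from p3 back to p3, so after x·y·y the machine is still in p3, and z then leads to the accepting state p3. Hence 10010110 ∈ L(M).

10010110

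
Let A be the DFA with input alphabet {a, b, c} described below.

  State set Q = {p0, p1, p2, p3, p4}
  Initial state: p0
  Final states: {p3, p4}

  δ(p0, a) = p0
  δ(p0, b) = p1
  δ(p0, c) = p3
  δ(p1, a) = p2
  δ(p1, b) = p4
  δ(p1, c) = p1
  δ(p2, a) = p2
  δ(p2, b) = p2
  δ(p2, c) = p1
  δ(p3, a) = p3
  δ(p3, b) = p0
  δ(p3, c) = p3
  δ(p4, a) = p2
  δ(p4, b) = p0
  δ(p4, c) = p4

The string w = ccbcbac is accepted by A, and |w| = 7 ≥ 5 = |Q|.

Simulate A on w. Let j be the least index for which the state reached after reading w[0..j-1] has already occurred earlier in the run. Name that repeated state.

Run of A on w = c c b c b a c:
  step 0: p0  (start)
  step 1: p3  (read c: p0→p3)
  step 2: p3  (read c: p3→p3)   ← first repeat (p3 seen earlier)
  step 3: p0  (read b: p3→p0)
  step 4: p3  (read c: p0→p3)
  step 5: p0  (read b: p3→p0)
  step 6: p0  (read a: p0→p0)
  step 7: p3  (read c: p0→p3)

The earliest repeat is at step j = 2: A is in p3, which it already visited at step i = 1.
The DFA has 5 states, so the proof of the pumping lemma guarantees a repeated state among the first 5+1 visited; the segment between the two visits is the pumpable y.

p3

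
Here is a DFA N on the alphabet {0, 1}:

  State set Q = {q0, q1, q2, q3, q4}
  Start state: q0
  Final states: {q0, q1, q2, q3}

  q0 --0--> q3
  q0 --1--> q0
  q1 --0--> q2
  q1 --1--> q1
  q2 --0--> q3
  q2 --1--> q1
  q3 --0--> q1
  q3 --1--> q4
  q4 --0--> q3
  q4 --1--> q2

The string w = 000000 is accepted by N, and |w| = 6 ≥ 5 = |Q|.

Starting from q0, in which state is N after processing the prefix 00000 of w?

q1

Run of N on the first 5 characters of w = 0 0 0 0 0:
  step 0: q0  (start)
  step 1: q3  (read 0: q0→q3)
  step 2: q1  (read 0: q3→q1)
  step 3: q2  (read 0: q1→q2)
  step 4: q3  (read 0: q2→q3)
  step 5: q1  (read 0: q3→q1)

After reading 5 characters, N is in state q1.
(This kind of state-tracing is the core of the pumping-lemma construction: with 5 states, pigeonhole forces a repeat within the first 5 steps.)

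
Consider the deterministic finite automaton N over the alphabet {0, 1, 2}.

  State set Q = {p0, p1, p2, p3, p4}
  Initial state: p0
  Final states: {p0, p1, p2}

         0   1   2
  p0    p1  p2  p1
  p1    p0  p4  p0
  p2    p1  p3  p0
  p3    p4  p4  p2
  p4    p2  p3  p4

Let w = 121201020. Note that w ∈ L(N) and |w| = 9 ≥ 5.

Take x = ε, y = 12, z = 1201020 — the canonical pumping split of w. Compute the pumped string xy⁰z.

1201020

xy⁰z = xz = ε·1201020 = 1201020.
Reading y = 12 takes N from p0 back to p0, so after x the machine is still in p0, and z then leads to the accepting state p1. Hence 1201020 ∈ L(N).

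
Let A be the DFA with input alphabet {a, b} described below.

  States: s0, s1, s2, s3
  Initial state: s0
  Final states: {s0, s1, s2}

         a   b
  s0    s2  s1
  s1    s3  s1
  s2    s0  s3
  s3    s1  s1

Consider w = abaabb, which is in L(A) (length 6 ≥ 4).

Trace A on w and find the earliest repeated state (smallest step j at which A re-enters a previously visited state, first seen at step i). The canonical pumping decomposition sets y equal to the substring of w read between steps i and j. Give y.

aa

State sequence: s0 -a-> s2 -b-> s3 -a-> s1 -a-> s3 -b-> s1 -b-> s1
First repeat at step 4: s3 was already visited.

So i = 2, j = 4, giving x = w[0:2] = ab, y = w[2:4] = aa, z = w[4:6] = bb.
Check: |xy| = 4 ≤ 4 and |y| = 2 ≥ 1. Reading y takes A from s3 back to s3, so every xyⁱz is accepted.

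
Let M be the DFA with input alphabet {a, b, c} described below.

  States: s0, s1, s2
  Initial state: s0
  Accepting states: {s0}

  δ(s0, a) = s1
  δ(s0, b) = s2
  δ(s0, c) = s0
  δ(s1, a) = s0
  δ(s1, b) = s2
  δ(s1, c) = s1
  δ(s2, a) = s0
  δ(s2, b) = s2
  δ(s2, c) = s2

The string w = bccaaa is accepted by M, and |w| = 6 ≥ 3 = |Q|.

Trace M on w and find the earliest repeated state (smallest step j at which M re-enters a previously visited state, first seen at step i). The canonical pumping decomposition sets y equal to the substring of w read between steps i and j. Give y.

c

Run of M on w = b c c a a a:
  step 0: s0  (start)
  step 1: s2  (read b: s0→s2)
  step 2: s2  (read c: s2→s2)   ← first repeat (s2 seen earlier)
  step 3: s2  (read c: s2→s2)
  step 4: s0  (read a: s2→s0)
  step 5: s1  (read a: s0→s1)
  step 6: s0  (read a: s1→s0)

So i = 1, j = 2, giving x = w[0:1] = b, y = w[1:2] = c, z = w[2:6] = caaa.
Check: |xy| = 2 ≤ 3 and |y| = 1 ≥ 1. Reading y takes M from s2 back to s2, so every xyⁱz is accepted.
Pumping length from the standard proof: p = 3 (the number of states). The repeated state found above gives |xy| = j ≤ 3 and |y| = j − i ≥ 1.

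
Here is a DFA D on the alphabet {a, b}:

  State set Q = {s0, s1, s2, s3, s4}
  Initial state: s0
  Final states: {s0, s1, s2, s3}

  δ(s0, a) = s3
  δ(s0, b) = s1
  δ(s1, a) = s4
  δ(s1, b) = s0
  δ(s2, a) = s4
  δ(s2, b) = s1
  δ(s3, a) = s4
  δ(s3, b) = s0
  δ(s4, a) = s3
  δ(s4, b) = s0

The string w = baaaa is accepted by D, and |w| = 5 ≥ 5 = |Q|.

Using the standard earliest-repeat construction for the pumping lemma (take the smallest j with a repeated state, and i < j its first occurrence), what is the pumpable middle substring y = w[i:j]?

aa

Run of D on w = b a a a a:
  step 0: s0  (start)
  step 1: s1  (read b: s0→s1)
  step 2: s4  (read a: s1→s4)
  step 3: s3  (read a: s4→s3)
  step 4: s4  (read a: s3→s4)   ← first repeat (s4 seen earlier)
  step 5: s3  (read a: s4→s3)

So i = 2, j = 4, giving x = w[0:2] = ba, y = w[2:4] = aa, z = w[4:5] = a.
Check: |xy| = 4 ≤ 5 and |y| = 2 ≥ 1. Reading y takes D from s4 back to s4, so every xyⁱz is accepted.
The DFA has 5 states, so the proof of the pumping lemma guarantees a repeated state among the first 5+1 visited; the segment between the two visits is the pumpable y.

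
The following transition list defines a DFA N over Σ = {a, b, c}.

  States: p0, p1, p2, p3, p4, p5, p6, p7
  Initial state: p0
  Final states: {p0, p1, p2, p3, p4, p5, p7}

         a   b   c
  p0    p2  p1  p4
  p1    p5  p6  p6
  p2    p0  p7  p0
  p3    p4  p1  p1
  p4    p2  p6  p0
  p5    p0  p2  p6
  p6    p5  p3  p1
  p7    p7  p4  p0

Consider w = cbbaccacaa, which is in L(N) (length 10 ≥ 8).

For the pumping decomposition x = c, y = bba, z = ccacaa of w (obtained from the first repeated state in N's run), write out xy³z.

xy^3z = c·bba·bba·bba·ccacaa = cbbabbabbaccacaa.
Reading y = bba takes N from p4 back to p4, so after x·y·y·y the machine is still in p4, and z then leads to the accepting state p0. Hence cbbabbabbaccacaa ∈ L(N).

cbbabbabbaccacaa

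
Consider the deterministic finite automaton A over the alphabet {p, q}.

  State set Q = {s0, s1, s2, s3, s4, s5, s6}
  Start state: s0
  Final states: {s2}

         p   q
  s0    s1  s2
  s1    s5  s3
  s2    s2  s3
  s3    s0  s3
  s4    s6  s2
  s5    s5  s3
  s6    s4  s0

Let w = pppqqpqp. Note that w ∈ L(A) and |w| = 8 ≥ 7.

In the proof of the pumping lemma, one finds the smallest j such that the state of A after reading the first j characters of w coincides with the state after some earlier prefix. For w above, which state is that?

Run of A on w = p p p q q p q p:
  step 0: s0  (start)
  step 1: s1  (read p: s0→s1)
  step 2: s5  (read p: s1→s5)
  step 3: s5  (read p: s5→s5)   ← first repeat (s5 seen earlier)
  step 4: s3  (read q: s5→s3)
  step 5: s3  (read q: s3→s3)
  step 6: s0  (read p: s3→s0)
  step 7: s2  (read q: s0→s2)
  step 8: s2  (read p: s2→s2)

The earliest repeat is at step j = 3: A is in s5, which it already visited at step i = 2.
Since A has 7 states, any run of length ≥ 7 visits 7+1 states, so by pigeonhole some state repeats within the first 7 steps — that repeat gives the pumpable loop.

s5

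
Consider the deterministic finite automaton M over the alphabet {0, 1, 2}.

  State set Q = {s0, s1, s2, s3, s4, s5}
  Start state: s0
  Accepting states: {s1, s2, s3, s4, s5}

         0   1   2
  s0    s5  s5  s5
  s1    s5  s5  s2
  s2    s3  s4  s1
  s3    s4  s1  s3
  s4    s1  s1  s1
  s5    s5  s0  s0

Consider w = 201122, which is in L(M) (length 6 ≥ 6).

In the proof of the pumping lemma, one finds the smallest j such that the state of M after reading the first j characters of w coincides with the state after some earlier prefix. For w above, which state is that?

Run of M on w = 2 0 1 1 2 2:
  step 0: s0  (start)
  step 1: s5  (read 2: s0→s5)
  step 2: s5  (read 0: s5→s5)   ← first repeat (s5 seen earlier)
  step 3: s0  (read 1: s5→s0)
  step 4: s5  (read 1: s0→s5)
  step 5: s0  (read 2: s5→s0)
  step 6: s5  (read 2: s0→s5)

The earliest repeat is at step j = 2: M is in s5, which it already visited at step i = 1.
The DFA has 6 states, so the proof of the pumping lemma guarantees a repeated state among the first 6+1 visited; the segment between the two visits is the pumpable y.

s5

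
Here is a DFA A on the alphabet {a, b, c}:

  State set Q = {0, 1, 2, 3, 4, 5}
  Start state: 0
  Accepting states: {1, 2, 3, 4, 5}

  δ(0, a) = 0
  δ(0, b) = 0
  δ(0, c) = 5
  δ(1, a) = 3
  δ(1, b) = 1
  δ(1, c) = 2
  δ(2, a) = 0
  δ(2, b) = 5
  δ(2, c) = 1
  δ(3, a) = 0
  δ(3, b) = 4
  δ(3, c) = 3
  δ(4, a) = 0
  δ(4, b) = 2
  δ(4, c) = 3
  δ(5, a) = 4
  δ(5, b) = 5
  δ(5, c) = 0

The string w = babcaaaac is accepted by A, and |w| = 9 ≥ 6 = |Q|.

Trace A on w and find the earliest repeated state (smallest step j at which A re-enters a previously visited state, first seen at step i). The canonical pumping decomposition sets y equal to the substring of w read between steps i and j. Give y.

b

Run of A on w = b a b c a a a a c:
  step 0: 0  (start)
  step 1: 0  (read b: 0→0)   ← first repeat (0 seen earlier)
  step 2: 0  (read a: 0→0)
  step 3: 0  (read b: 0→0)
  step 4: 5  (read c: 0→5)
  step 5: 4  (read a: 5→4)
  step 6: 0  (read a: 4→0)
  step 7: 0  (read a: 0→0)
  step 8: 0  (read a: 0→0)
  step 9: 5  (read c: 0→5)

So i = 0, j = 1, giving x = w[0:0] = ε, y = w[0:1] = b, z = w[1:9] = abcaaaac.
Check: |xy| = 1 ≤ 6 and |y| = 1 ≥ 1. Reading y takes A from 0 back to 0, so every xyⁱz is accepted.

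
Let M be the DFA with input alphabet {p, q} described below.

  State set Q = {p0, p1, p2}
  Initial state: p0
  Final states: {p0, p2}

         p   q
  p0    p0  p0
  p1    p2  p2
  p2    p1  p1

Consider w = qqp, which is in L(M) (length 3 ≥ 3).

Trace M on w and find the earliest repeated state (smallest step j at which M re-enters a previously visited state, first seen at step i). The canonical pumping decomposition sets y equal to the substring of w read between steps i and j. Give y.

q

Run of M on w = q q p:
  step 0: p0  (start)
  step 1: p0  (read q: p0→p0)   ← first repeat (p0 seen earlier)
  step 2: p0  (read q: p0→p0)
  step 3: p0  (read p: p0→p0)

So i = 0, j = 1, giving x = w[0:0] = ε, y = w[0:1] = q, z = w[1:3] = qp.
Check: |xy| = 1 ≤ 3 and |y| = 1 ≥ 1. Reading y takes M from p0 back to p0, so every xyⁱz is accepted.
Since M has 3 states, any run of length ≥ 3 visits 3+1 states, so by pigeonhole some state repeats within the first 3 steps — that repeat gives the pumpable loop.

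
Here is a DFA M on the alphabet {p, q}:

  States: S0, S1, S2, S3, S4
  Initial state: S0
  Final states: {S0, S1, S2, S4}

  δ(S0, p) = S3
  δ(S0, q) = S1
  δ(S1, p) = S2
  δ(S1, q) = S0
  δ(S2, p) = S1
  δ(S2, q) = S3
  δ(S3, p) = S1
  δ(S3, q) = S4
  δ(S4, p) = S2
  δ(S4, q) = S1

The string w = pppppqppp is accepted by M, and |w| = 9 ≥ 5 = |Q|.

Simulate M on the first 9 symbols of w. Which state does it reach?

Run of M on the first 9 characters of w = p p p p p q p p p:
  step 0: S0  (start)
  step 1: S3  (read p: S0→S3)
  step 2: S1  (read p: S3→S1)
  step 3: S2  (read p: S1→S2)
  step 4: S1  (read p: S2→S1)
  step 5: S2  (read p: S1→S2)
  step 6: S3  (read q: S2→S3)
  step 7: S1  (read p: S3→S1)
  step 8: S2  (read p: S1→S2)
  step 9: S1  (read p: S2→S1)

After reading 9 characters, M is in state S1.

S1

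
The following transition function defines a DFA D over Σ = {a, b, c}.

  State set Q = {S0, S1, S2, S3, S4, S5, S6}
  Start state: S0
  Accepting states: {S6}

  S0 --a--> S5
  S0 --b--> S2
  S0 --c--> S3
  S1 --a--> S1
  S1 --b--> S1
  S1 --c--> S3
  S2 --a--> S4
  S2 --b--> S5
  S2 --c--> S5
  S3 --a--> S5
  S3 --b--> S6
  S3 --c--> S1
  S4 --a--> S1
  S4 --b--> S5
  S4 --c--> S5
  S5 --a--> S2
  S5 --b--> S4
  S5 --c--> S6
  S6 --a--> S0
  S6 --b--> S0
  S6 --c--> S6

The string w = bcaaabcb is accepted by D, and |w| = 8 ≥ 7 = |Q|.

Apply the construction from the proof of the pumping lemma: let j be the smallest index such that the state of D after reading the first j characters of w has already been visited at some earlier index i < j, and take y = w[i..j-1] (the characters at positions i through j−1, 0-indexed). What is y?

ca

Run of D on w = b c a a a b c b:
  step 0: S0  (start)
  step 1: S2  (read b: S0→S2)
  step 2: S5  (read c: S2→S5)
  step 3: S2  (read a: S5→S2)   ← first repeat (S2 seen earlier)
  step 4: S4  (read a: S2→S4)
  step 5: S1  (read a: S4→S1)
  step 6: S1  (read b: S1→S1)
  step 7: S3  (read c: S1→S3)
  step 8: S6  (read b: S3→S6)

So i = 1, j = 3, giving x = w[0:1] = b, y = w[1:3] = ca, z = w[3:8] = aabcb.
Check: |xy| = 3 ≤ 7 and |y| = 2 ≥ 1. Reading y takes D from S2 back to S2, so every xyⁱz is accepted.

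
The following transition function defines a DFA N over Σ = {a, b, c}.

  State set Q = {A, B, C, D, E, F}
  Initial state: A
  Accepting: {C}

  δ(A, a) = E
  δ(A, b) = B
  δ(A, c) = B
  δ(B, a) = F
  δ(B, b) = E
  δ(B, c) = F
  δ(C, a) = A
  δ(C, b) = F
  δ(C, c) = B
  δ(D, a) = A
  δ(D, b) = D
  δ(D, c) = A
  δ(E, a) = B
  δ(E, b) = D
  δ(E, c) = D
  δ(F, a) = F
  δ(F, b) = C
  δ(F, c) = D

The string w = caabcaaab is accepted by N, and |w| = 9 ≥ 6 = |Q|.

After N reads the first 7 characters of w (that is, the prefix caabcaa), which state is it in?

F

State sequence: A -c-> B -a-> F -a-> F -b-> C -c-> B -a-> F -a-> F

After reading 7 characters, N is in state F.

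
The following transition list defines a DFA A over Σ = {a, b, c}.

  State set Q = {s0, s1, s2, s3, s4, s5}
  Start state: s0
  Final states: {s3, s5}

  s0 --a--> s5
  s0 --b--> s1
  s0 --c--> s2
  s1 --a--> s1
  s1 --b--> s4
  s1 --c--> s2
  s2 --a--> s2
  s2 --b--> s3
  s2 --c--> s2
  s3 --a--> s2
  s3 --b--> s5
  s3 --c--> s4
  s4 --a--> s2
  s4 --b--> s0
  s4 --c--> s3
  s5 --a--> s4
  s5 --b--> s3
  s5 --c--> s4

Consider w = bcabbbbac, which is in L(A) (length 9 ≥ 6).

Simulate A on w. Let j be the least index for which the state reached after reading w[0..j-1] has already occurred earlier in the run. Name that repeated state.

Run of A on w = b c a b b b b a c:
  step 0: s0  (start)
  step 1: s1  (read b: s0→s1)
  step 2: s2  (read c: s1→s2)
  step 3: s2  (read a: s2→s2)   ← first repeat (s2 seen earlier)
  step 4: s3  (read b: s2→s3)
  step 5: s5  (read b: s3→s5)
  step 6: s3  (read b: s5→s3)
  step 7: s5  (read b: s3→s5)
  step 8: s4  (read a: s5→s4)
  step 9: s3  (read c: s4→s3)

The earliest repeat is at step j = 3: A is in s2, which it already visited at step i = 2.
Pumping length from the standard proof: p = 6 (the number of states). The repeated state found above gives |xy| = j ≤ 6 and |y| = j − i ≥ 1.

s2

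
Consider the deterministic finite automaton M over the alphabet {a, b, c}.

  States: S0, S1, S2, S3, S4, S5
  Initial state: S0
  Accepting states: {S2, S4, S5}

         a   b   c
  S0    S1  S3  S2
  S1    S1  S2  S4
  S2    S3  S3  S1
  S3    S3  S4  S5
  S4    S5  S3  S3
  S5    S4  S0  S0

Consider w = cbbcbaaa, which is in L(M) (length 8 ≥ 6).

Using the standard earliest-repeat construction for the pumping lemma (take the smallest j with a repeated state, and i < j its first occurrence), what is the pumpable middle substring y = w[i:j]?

State sequence: S0 -c-> S2 -b-> S3 -b-> S4 -c-> S3 -b-> S4 -a-> S5 -a-> S4 -a-> S5
First repeat at step 4: S3 was already visited.

So i = 2, j = 4, giving x = w[0:2] = cb, y = w[2:4] = bc, z = w[4:8] = baaa.
Check: |xy| = 4 ≤ 6 and |y| = 2 ≥ 1. Reading y takes M from S3 back to S3, so every xyⁱz is accepted.
Since M has 6 states, any run of length ≥ 6 visits 6+1 states, so by pigeonhole some state repeats within the first 6 steps — that repeat gives the pumpable loop.

bc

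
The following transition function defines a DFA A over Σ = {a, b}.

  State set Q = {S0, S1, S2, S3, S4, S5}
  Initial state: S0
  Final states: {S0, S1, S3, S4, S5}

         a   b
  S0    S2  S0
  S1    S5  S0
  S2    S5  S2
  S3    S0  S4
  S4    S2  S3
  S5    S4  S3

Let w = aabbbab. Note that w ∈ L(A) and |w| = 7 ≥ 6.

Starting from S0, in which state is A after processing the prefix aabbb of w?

Run of A on the first 5 characters of w = a a b b b:
  step 0: S0  (start)
  step 1: S2  (read a: S0→S2)
  step 2: S5  (read a: S2→S5)
  step 3: S3  (read b: S5→S3)
  step 4: S4  (read b: S3→S4)
  step 5: S3  (read b: S4→S3)

After reading 5 characters, A is in state S3.

S3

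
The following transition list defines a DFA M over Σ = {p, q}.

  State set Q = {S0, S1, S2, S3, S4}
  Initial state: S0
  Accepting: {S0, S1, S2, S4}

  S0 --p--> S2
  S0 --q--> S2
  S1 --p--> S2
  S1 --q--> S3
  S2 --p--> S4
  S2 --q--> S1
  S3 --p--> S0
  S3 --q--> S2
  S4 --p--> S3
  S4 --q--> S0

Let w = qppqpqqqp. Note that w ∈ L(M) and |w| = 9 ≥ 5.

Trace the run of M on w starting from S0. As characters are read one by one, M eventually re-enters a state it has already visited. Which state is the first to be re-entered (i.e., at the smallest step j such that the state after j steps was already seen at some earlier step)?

State sequence: S0 -q-> S2 -p-> S4 -p-> S3 -q-> S2 -p-> S4 -q-> S0 -q-> S2 -q-> S1 -p-> S2
First repeat at step 4: S2 was already visited.

The earliest repeat is at step j = 4: M is in S2, which it already visited at step i = 1.

S2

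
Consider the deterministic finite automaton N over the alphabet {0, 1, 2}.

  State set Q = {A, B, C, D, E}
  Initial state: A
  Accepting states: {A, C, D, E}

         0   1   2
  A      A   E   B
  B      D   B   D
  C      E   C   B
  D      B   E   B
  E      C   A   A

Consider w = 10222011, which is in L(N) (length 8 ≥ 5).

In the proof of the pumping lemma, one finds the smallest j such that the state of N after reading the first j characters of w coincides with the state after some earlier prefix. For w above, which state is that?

Run of N on w = 1 0 2 2 2 0 1 1:
  step 0: A  (start)
  step 1: E  (read 1: A→E)
  step 2: C  (read 0: E→C)
  step 3: B  (read 2: C→B)
  step 4: D  (read 2: B→D)
  step 5: B  (read 2: D→B)   ← first repeat (B seen earlier)
  step 6: D  (read 0: B→D)
  step 7: E  (read 1: D→E)
  step 8: A  (read 1: E→A)

The earliest repeat is at step j = 5: N is in B, which it already visited at step i = 3.

B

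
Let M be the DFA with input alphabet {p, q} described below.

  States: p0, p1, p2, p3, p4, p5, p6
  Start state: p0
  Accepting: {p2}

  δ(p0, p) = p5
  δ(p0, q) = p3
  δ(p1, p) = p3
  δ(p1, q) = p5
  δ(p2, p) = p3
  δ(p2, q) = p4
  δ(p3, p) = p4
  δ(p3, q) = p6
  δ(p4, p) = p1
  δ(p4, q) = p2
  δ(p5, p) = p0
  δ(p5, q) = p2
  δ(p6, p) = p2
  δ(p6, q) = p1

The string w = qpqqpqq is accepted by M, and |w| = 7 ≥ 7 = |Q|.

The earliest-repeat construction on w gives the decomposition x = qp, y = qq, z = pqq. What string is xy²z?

qpqqqqpqq

xy^2z = qp·qq·qq·pqq = qpqqqqpqq.
Reading y = qq takes M from p4 back to p4, so after x·y·y the machine is still in p4, and z then leads to the accepting state p2. Hence qpqqqqpqq ∈ L(M).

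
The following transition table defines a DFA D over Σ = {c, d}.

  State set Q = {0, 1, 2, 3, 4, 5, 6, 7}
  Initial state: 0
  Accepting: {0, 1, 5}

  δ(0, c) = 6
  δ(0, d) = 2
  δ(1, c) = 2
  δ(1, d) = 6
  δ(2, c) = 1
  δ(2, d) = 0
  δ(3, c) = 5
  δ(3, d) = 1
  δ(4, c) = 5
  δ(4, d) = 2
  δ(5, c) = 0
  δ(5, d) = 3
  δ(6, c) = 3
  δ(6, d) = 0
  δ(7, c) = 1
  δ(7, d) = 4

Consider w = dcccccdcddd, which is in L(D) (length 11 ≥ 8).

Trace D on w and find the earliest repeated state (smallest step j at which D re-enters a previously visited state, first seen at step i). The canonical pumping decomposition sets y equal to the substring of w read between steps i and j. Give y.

cc

Run of D on w = d c c c c c d c d d d:
  step 0: 0  (start)
  step 1: 2  (read d: 0→2)
  step 2: 1  (read c: 2→1)
  step 3: 2  (read c: 1→2)   ← first repeat (2 seen earlier)
  step 4: 1  (read c: 2→1)
  step 5: 2  (read c: 1→2)
  step 6: 1  (read c: 2→1)
  step 7: 6  (read d: 1→6)
  step 8: 3  (read c: 6→3)
  step 9: 1  (read d: 3→1)
  step 10: 6  (read d: 1→6)
  step 11: 0  (read d: 6→0)

So i = 1, j = 3, giving x = w[0:1] = d, y = w[1:3] = cc, z = w[3:11] = cccdcddd.
Check: |xy| = 3 ≤ 8 and |y| = 2 ≥ 1. Reading y takes D from 2 back to 2, so every xyⁱz is accepted.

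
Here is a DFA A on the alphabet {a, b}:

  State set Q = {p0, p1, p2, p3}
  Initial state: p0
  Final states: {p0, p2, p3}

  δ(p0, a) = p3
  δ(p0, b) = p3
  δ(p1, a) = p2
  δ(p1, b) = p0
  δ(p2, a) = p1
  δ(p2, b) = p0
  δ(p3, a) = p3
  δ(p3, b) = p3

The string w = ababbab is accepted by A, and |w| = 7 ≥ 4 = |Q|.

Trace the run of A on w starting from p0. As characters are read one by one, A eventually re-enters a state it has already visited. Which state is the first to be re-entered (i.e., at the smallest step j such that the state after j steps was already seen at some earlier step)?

p3

State sequence: p0 -a-> p3 -b-> p3 -a-> p3 -b-> p3 -b-> p3 -a-> p3 -b-> p3
First repeat at step 2: p3 was already visited.

The earliest repeat is at step j = 2: A is in p3, which it already visited at step i = 1.
Since A has 4 states, any run of length ≥ 4 visits 4+1 states, so by pigeonhole some state repeats within the first 4 steps — that repeat gives the pumpable loop.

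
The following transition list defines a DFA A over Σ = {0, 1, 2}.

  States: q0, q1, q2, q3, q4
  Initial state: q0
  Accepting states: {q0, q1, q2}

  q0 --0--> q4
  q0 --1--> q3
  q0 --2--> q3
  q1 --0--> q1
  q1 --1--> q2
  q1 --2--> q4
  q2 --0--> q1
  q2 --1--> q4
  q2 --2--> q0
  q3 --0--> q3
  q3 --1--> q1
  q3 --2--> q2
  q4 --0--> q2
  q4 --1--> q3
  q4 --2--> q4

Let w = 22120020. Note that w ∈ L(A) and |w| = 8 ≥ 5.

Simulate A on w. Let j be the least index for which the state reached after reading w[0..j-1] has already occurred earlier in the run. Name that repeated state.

q4

State sequence: q0 -2-> q3 -2-> q2 -1-> q4 -2-> q4 -0-> q2 -0-> q1 -2-> q4 -0-> q2
First repeat at step 4: q4 was already visited.

The earliest repeat is at step j = 4: A is in q4, which it already visited at step i = 3.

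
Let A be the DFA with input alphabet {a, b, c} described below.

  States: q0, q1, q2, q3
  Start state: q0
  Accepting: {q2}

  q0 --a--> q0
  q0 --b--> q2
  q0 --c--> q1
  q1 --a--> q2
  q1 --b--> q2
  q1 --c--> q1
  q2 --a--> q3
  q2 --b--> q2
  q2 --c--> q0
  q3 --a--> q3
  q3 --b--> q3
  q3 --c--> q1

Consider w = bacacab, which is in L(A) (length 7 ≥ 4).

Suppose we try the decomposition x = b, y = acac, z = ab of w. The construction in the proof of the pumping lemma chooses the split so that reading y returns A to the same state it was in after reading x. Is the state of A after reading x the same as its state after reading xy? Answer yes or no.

no

State sequence: q0 -b-> q2 -a-> q3 -c-> q1 -a-> q2 -c-> q0

After x (step 1): q2. After xy (step 5): q0.
They differ (q2 ≠ q0), so y is not a cycle from the state after x; this split is not the one the pumping-lemma construction produces, and pumping y need not keep the string in L(A).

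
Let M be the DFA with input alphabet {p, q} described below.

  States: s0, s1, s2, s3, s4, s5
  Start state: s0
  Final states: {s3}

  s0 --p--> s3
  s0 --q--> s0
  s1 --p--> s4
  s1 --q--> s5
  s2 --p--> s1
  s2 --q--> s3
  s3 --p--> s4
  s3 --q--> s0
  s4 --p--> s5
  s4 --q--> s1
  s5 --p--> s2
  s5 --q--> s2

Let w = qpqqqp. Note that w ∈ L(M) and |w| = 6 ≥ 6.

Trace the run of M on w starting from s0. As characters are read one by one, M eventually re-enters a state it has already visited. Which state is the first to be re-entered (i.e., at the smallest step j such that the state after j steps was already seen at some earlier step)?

Run of M on w = q p q q q p:
  step 0: s0  (start)
  step 1: s0  (read q: s0→s0)   ← first repeat (s0 seen earlier)
  step 2: s3  (read p: s0→s3)
  step 3: s0  (read q: s3→s0)
  step 4: s0  (read q: s0→s0)
  step 5: s0  (read q: s0→s0)
  step 6: s3  (read p: s0→s3)

The earliest repeat is at step j = 1: M is in s0, which it already visited at step i = 0.
Since M has 6 states, any run of length ≥ 6 visits 6+1 states, so by pigeonhole some state repeats within the first 6 steps — that repeat gives the pumpable loop.

s0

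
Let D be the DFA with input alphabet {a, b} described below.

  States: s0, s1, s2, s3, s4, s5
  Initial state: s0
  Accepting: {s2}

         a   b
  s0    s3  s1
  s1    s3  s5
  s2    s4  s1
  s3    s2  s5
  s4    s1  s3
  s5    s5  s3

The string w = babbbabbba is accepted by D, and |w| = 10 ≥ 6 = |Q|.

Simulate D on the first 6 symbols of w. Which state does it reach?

s5

State sequence: s0 -b-> s1 -a-> s3 -b-> s5 -b-> s3 -b-> s5 -a-> s5

After reading 6 characters, D is in state s5.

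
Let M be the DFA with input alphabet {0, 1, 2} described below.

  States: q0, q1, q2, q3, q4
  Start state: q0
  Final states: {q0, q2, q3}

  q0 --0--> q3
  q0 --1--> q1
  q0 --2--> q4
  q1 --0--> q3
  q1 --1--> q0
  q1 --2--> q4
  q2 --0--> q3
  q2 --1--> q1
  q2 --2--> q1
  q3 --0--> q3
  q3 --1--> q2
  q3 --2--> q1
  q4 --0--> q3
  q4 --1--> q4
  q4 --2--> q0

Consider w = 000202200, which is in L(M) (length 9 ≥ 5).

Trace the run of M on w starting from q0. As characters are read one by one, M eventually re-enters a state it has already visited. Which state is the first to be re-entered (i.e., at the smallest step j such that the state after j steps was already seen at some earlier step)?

q3

State sequence: q0 -0-> q3 -0-> q3 -0-> q3 -2-> q1 -0-> q3 -2-> q1 -2-> q4 -0-> q3 -0-> q3
First repeat at step 2: q3 was already visited.

The earliest repeat is at step j = 2: M is in q3, which it already visited at step i = 1.
The DFA has 5 states, so the proof of the pumping lemma guarantees a repeated state among the first 5+1 visited; the segment between the two visits is the pumpable y.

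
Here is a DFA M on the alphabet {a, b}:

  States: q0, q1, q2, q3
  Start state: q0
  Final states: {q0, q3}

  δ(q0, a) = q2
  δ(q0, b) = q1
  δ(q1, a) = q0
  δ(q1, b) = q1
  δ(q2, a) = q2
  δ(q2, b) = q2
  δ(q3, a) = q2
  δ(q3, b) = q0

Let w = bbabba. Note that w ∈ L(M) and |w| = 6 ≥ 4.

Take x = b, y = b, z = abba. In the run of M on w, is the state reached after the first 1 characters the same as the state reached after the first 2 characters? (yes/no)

State sequence: q0 -b-> q1 -b-> q1

After x (step 1): q1. After xy (step 2): q1.
They match, so y = b drives M around a cycle from q1 back to itself; pumping y any number of times keeps M in q1 before reading z, and xyⁱz ∈ L(M) for every i ≥ 0.

yes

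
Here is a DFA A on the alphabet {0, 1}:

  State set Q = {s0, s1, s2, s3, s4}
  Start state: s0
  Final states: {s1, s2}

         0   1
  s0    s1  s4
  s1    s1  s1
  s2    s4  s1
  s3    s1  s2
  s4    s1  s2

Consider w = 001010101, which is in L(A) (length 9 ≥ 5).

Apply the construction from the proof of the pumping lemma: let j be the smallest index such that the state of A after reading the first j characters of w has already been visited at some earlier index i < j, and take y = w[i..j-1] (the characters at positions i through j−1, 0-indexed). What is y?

Run of A on w = 0 0 1 0 1 0 1 0 1:
  step 0: s0  (start)
  step 1: s1  (read 0: s0→s1)
  step 2: s1  (read 0: s1→s1)   ← first repeat (s1 seen earlier)
  step 3: s1  (read 1: s1→s1)
  step 4: s1  (read 0: s1→s1)
  step 5: s1  (read 1: s1→s1)
  step 6: s1  (read 0: s1→s1)
  step 7: s1  (read 1: s1→s1)
  step 8: s1  (read 0: s1→s1)
  step 9: s1  (read 1: s1→s1)

So i = 1, j = 2, giving x = w[0:1] = 0, y = w[1:2] = 0, z = w[2:9] = 1010101.
Check: |xy| = 2 ≤ 5 and |y| = 1 ≥ 1. Reading y takes A from s1 back to s1, so every xyⁱz is accepted.
With |Q| = 5, pigeonhole forces a state repeat no later than step 5; the substring read between the first and second visits to that state can be pumped.

0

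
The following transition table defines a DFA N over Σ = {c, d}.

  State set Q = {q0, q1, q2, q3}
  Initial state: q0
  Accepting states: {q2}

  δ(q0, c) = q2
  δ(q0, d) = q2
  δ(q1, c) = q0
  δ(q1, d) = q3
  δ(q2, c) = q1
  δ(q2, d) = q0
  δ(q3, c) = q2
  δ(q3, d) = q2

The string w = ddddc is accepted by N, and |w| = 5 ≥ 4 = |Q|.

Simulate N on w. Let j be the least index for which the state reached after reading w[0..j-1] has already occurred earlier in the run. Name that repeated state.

Run of N on w = d d d d c:
  step 0: q0  (start)
  step 1: q2  (read d: q0→q2)
  step 2: q0  (read d: q2→q0)   ← first repeat (q0 seen earlier)
  step 3: q2  (read d: q0→q2)
  step 4: q0  (read d: q2→q0)
  step 5: q2  (read c: q0→q2)

The earliest repeat is at step j = 2: N is in q0, which it already visited at step i = 0.

q0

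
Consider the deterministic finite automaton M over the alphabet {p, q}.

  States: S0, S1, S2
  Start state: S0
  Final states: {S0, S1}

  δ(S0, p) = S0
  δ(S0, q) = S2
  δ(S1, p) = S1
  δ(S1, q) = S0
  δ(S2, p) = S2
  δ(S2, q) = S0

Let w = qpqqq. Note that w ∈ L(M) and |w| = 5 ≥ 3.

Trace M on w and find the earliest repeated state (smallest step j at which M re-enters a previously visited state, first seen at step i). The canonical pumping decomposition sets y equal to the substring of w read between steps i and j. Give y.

State sequence: S0 -q-> S2 -p-> S2 -q-> S0 -q-> S2 -q-> S0
First repeat at step 2: S2 was already visited.

So i = 1, j = 2, giving x = w[0:1] = q, y = w[1:2] = p, z = w[2:5] = qqq.
Check: |xy| = 2 ≤ 3 and |y| = 1 ≥ 1. Reading y takes M from S2 back to S2, so every xyⁱz is accepted.
Since M has 3 states, any run of length ≥ 3 visits 3+1 states, so by pigeonhole some state repeats within the first 3 steps — that repeat gives the pumpable loop.

p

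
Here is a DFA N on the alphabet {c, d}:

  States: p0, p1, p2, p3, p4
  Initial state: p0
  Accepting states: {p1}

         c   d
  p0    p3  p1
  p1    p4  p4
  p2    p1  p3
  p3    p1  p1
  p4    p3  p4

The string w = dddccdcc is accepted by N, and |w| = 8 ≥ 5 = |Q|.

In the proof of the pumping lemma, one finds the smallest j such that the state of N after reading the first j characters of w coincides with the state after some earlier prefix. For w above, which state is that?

p4

State sequence: p0 -d-> p1 -d-> p4 -d-> p4 -c-> p3 -c-> p1 -d-> p4 -c-> p3 -c-> p1
First repeat at step 3: p4 was already visited.

The earliest repeat is at step j = 3: N is in p4, which it already visited at step i = 2.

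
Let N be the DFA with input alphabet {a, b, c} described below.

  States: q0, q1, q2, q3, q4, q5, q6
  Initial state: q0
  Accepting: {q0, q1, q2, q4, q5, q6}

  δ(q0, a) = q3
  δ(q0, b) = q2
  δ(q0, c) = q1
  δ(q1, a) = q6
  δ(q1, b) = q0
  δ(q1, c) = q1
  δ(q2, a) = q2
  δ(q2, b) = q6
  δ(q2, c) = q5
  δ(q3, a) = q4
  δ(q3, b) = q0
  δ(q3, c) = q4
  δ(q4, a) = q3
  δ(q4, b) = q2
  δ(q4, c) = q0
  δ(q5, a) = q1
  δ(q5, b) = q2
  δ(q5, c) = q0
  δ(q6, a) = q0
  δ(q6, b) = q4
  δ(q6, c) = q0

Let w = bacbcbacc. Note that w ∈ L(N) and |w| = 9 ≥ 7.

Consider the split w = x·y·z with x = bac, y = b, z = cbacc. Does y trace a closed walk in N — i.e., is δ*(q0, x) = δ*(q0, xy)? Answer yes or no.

Run of N on the first 4 characters of w = b a c b:
  step 0: q0  (start)
  step 1: q2  (read b: q0→q2)
  step 2: q2  (read a: q2→q2)
  step 3: q5  (read c: q2→q5)
  step 4: q2  (read b: q5→q2)

After x (step 3): q5. After xy (step 4): q2.
They differ (q5 ≠ q2), so y is not a cycle from the state after x; this split is not the one the pumping-lemma construction produces, and pumping y need not keep the string in L(N).

no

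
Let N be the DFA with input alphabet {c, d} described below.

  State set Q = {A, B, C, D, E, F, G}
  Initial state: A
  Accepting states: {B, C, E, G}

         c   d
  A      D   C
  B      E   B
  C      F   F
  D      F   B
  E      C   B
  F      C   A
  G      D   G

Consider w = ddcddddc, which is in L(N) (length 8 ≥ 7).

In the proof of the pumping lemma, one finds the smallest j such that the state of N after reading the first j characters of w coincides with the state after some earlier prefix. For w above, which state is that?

C

State sequence: A -d-> C -d-> F -c-> C -d-> F -d-> A -d-> C -d-> F -c-> C
First repeat at step 3: C was already visited.

The earliest repeat is at step j = 3: N is in C, which it already visited at step i = 1.
The DFA has 7 states, so the proof of the pumping lemma guarantees a repeated state among the first 7+1 visited; the segment between the two visits is the pumpable y.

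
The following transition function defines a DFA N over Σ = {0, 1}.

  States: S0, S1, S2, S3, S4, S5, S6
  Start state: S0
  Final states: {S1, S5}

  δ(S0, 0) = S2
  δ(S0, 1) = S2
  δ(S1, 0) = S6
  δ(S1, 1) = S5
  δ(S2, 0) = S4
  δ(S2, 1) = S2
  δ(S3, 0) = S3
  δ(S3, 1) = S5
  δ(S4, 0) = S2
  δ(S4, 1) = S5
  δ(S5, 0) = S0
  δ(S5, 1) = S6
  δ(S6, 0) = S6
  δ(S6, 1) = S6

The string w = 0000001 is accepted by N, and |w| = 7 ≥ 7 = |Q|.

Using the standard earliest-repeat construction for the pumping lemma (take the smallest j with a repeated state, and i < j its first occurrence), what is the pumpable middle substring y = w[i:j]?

Run of N on w = 0 0 0 0 0 0 1:
  step 0: S0  (start)
  step 1: S2  (read 0: S0→S2)
  step 2: S4  (read 0: S2→S4)
  step 3: S2  (read 0: S4→S2)   ← first repeat (S2 seen earlier)
  step 4: S4  (read 0: S2→S4)
  step 5: S2  (read 0: S4→S2)
  step 6: S4  (read 0: S2→S4)
  step 7: S5  (read 1: S4→S5)

So i = 1, j = 3, giving x = w[0:1] = 0, y = w[1:3] = 00, z = w[3:7] = 0001.
Check: |xy| = 3 ≤ 7 and |y| = 2 ≥ 1. Reading y takes N from S2 back to S2, so every xyⁱz is accepted.

00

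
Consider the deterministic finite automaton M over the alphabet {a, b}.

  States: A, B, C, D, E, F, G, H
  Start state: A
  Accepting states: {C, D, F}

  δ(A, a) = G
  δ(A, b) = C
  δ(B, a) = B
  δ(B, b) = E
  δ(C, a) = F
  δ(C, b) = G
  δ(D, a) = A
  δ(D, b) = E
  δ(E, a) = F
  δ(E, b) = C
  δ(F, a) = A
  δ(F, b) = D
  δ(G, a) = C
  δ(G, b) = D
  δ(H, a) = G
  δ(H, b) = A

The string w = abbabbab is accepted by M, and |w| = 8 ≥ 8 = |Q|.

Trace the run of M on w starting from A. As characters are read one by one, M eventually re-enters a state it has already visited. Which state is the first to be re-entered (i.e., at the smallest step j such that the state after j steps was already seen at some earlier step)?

State sequence: A -a-> G -b-> D -b-> E -a-> F -b-> D -b-> E -a-> F -b-> D
First repeat at step 5: D was already visited.

The earliest repeat is at step j = 5: M is in D, which it already visited at step i = 2.
The DFA has 8 states, so the proof of the pumping lemma guarantees a repeated state among the first 8+1 visited; the segment between the two visits is the pumpable y.

D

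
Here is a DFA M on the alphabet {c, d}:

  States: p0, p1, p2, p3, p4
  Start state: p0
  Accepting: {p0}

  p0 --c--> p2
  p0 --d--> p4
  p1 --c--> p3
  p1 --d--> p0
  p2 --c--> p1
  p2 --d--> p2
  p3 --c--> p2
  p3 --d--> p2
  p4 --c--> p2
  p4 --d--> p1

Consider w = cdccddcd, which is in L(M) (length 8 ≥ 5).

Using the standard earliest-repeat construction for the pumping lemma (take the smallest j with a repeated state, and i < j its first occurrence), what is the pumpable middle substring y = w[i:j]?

Run of M on w = c d c c d d c d:
  step 0: p0  (start)
  step 1: p2  (read c: p0→p2)
  step 2: p2  (read d: p2→p2)   ← first repeat (p2 seen earlier)
  step 3: p1  (read c: p2→p1)
  step 4: p3  (read c: p1→p3)
  step 5: p2  (read d: p3→p2)
  step 6: p2  (read d: p2→p2)
  step 7: p1  (read c: p2→p1)
  step 8: p0  (read d: p1→p0)

So i = 1, j = 2, giving x = w[0:1] = c, y = w[1:2] = d, z = w[2:8] = ccddcd.
Check: |xy| = 2 ≤ 5 and |y| = 1 ≥ 1. Reading y takes M from p2 back to p2, so every xyⁱz is accepted.
The DFA has 5 states, so the proof of the pumping lemma guarantees a repeated state among the first 5+1 visited; the segment between the two visits is the pumpable y.

d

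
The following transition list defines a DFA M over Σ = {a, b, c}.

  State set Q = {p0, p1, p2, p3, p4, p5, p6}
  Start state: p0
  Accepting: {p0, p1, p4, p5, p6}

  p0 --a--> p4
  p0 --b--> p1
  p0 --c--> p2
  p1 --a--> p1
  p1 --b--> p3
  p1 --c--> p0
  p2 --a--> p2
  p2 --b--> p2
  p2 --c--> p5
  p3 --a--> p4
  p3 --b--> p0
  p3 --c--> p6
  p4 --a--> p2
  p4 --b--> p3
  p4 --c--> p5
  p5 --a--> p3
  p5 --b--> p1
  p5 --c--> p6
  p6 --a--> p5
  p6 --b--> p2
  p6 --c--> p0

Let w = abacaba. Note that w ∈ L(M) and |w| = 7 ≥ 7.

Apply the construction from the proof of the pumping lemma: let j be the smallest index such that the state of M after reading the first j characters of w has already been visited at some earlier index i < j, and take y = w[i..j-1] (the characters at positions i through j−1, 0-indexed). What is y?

ba

Run of M on w = a b a c a b a:
  step 0: p0  (start)
  step 1: p4  (read a: p0→p4)
  step 2: p3  (read b: p4→p3)
  step 3: p4  (read a: p3→p4)   ← first repeat (p4 seen earlier)
  step 4: p5  (read c: p4→p5)
  step 5: p3  (read a: p5→p3)
  step 6: p0  (read b: p3→p0)
  step 7: p4  (read a: p0→p4)

So i = 1, j = 3, giving x = w[0:1] = a, y = w[1:3] = ba, z = w[3:7] = caba.
Check: |xy| = 3 ≤ 7 and |y| = 2 ≥ 1. Reading y takes M from p4 back to p4, so every xyⁱz is accepted.
Since M has 7 states, any run of length ≥ 7 visits 7+1 states, so by pigeonhole some state repeats within the first 7 steps — that repeat gives the pumpable loop.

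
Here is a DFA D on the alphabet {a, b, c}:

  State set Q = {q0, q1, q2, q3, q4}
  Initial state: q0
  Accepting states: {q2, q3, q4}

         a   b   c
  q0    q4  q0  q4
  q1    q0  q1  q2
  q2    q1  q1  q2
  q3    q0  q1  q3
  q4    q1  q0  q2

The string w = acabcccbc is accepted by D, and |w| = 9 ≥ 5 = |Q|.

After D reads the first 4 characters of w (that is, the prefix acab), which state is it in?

State sequence: q0 -a-> q4 -c-> q2 -a-> q1 -b-> q1

After reading 4 characters, D is in state q1.

q1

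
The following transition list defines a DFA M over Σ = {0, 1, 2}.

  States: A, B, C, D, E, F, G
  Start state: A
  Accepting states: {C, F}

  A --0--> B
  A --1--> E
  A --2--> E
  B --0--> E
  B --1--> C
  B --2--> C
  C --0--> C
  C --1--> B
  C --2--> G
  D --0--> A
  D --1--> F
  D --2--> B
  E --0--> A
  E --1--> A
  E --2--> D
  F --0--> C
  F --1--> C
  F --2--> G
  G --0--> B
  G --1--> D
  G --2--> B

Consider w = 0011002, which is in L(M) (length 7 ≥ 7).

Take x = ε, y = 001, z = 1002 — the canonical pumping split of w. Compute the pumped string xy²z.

0010011002

xy^2z = ε·001·001·1002 = 0010011002.
Reading y = 001 takes M from A back to A, so after x·y·y the machine is still in A, and z then leads to the accepting state C. Hence 0010011002 ∈ L(M).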